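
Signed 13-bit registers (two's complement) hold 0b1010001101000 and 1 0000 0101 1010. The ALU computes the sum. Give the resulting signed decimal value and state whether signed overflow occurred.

1218; overflow

0b1010001101000 → 1010001101000 = -2968 (signed)
1 0000 0101 1010 → 1000001011010 = -4006 (signed)
  1010001101000
+ 1000001011010
= 0010011000010  (discard carry-out 1)
Result 0010011000010: MSB = 0 → value 1218.
Both addends are negative but the stored result is non-negative: signed overflow. The true value -2968 + (-4006) = -6974 lies outside [-4096, 4095].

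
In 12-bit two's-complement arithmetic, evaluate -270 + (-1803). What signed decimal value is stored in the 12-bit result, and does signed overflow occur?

-270 → 111011110010
-1803 → 100011110101
  111011110010
+ 100011110101
= 011111100111  (discard carry-out 1)
Result 011111100111: MSB = 0 → value 2023.
Both addends are negative but the stored result is non-negative: signed overflow. The true value -270 + (-1803) = -2073 lies outside [-2048, 2047].

2023; overflow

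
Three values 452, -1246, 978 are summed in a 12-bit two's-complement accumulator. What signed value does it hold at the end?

452 + (-1246) = -794 (110011100110)
-794 + 978 = 184 (000010111000)

184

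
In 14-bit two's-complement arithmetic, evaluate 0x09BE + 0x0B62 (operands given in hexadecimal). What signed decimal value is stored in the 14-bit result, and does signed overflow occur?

5408; no overflow

0x09BE = 00100110111110 = 2494 (signed)
0x0B62 = 00101101100010 = 2914 (signed)
  00100110111110
+ 00101101100010
= 01010100100000
Result 01010100100000: MSB = 0 → value 5408.
Both addends are non-negative and so is the stored result: no signed overflow.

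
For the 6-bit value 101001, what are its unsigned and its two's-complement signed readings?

Unsigned: 101001 = 41.
Signed: MSB=1 → 41 − 64 = -23.

unsigned = 41, signed = -23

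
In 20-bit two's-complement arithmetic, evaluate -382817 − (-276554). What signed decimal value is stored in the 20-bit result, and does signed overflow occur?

-106263; no overflow

-382817 → 10100010100010011111
-276554 → 10111100011110110110
Subtract via negate-and-add: invert 10111100011110110110 + 1 = 01000011100001001010 (i.e. 276554).
  10100010100010011111
+ 01000011100001001010
= 11100110000011101001
Result 11100110000011101001: MSB = 1 → 942313 − 1048576 = -106263.
Addends (after negating the subtrahend) have opposite signs, so signed overflow cannot occur.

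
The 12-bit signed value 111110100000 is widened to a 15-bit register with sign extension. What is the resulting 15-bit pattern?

MSB of 111110100000 is 1; replicate it into the new high bits.
111|111110100000 → 111111110100000 (still -96).

111111110100000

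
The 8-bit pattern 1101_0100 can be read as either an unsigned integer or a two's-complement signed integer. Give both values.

unsigned = 212, signed = -44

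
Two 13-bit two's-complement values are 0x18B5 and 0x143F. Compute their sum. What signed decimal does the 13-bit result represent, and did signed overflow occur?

3316; overflow

0x18B5 = 1100010110101 = -1867 (signed)
0x143F = 1010000111111 = -3009 (signed)
  1100010110101
+ 1010000111111
= 0110011110100  (discard carry-out 1)
Result 0110011110100: MSB = 0 → value 3316.
Both addends are negative but the stored result is non-negative: signed overflow. The true value -1867 + (-3009) = -4876 lies outside [-4096, 4095].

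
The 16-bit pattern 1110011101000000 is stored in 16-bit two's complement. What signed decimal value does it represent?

MSB is 1, so the value is negative.
Invert: 0001100010111111. Add 1: 0001100011000000 = 6336. So the value is −6336.

-6336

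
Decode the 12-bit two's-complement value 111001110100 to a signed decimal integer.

MSB is 1, so the value is negative.
Unsigned reading: 3700. Subtract 2^12 = 4096: 3700 − 4096 = -396.

-396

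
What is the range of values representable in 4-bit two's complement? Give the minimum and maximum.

min = -8, max = 7

Minimum: −2^3 = -8.
Maximum: 2^3 − 1 = 7.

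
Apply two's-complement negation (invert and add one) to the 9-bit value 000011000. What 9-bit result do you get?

111101000

Invert: 111100111. Add 1: 111101000.
Check: 000011000 = 24, 111101000 = -24.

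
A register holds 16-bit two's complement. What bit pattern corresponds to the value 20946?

20946 is non-negative, so write it directly in 16 bits: 0101000111010010.

0101000111010010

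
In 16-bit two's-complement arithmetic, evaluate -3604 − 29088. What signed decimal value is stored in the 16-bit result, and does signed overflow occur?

-3604 → 1111000111101100
29088 → 0111000110100000
Subtract via negate-and-add: invert 0111000110100000 + 1 = 1000111001100000 (i.e. -29088).
  1111000111101100
+ 1000111001100000
= 1000000001001100  (discard carry-out 1)
Result 1000000001001100: MSB = 1 → 32844 − 65536 = -32692.
Both addends (after negating the subtrahend) are negative and so is the stored result: no signed overflow.

-32692; no overflow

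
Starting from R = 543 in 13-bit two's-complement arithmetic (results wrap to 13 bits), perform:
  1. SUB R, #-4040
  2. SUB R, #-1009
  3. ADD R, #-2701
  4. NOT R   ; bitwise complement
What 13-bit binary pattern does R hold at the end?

1010010110100

Start: R = 543 = 0001000011111.
R = 543 − (-4040) = 4583; wraps to -3609 = 1000111100111
R = -3609 − (-1009) = -2600 = 1010111011000
R = -2600 + (-2701) = -5301; wraps to 2891 = 0101101001011
R = NOT 0101101001011 = 1010010110100 = -2892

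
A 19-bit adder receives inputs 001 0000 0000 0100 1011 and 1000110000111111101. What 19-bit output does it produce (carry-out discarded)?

1010110001001001000

  0010000000001001011
+ 1000110000111111101
= 1010110001001001000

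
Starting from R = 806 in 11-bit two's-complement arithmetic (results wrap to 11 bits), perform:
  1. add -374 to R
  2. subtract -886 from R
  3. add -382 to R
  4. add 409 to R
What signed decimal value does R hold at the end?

-703

Start: R = 806 = 01100100110.
R = 806 + (-374) = 432 = 00110110000
R = 432 − (-886) = 1318; wraps to -730 = 10100100110
R = -730 + (-382) = -1112; wraps to 936 = 01110101000
R = 936 + 409 = 1345; wraps to -703 = 10101000001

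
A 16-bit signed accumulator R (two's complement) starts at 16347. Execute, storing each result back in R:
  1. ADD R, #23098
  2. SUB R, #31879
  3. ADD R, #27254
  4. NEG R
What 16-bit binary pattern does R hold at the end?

Start: R = 16347 = 0011111111011011.
R = 16347 + 23098 = 39445; wraps to -26091 = 1001101000010101
R = -26091 − 31879 = -57970; wraps to 7566 = 0001110110001110
R = 7566 + 27254 = 34820; wraps to -30716 = 1000100000000100
R = −(-30716) = 30716 = 0111011111111100

0111011111111100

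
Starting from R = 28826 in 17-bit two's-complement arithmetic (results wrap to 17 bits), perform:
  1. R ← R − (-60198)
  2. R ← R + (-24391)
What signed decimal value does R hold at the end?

64633

Start: R = 28826 = 00111000010011010.
R = 28826 − (-60198) = 89024; wraps to -42048 = 10101101111000000
R = -42048 + (-24391) = -66439; wraps to 64633 = 01111110001111001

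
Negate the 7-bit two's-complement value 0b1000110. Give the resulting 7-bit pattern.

0111010

Invert: 0111001. Add 1: 0111010.
Check: 1000110 = -58, 0111010 = 58.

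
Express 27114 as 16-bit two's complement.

27114 is non-negative, so write it directly in 16 bits: 0110100111101010.

0110100111101010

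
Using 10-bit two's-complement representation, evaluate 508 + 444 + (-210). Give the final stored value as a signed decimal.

508 + 444 = 952 → wraps to -72 (1110111000)
-72 + (-210) = -282 (1011100110)

-282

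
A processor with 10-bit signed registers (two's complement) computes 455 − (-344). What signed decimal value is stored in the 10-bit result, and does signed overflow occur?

-225; overflow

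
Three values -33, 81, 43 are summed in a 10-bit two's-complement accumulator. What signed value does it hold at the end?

91

-33 + 81 = 48 (0000110000)
48 + 43 = 91 (0001011011)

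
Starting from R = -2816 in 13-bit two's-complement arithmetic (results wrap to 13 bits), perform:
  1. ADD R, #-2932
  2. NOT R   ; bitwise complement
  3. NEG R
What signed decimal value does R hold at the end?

2445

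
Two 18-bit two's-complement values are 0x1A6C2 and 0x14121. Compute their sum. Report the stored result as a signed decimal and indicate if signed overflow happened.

0x1A6C2 = 011010011011000010 = 108226 (signed)
0x14121 = 010100000100100001 = 82209 (signed)
  011010011011000010
+ 010100000100100001
= 101110011111100011
Result 101110011111100011: MSB = 1 → 190435 − 262144 = -71709.
Both addends are non-negative but the stored result is negative: signed overflow. The true value 108226 + 82209 = 190435 lies outside [-131072, 131071].

-71709; overflow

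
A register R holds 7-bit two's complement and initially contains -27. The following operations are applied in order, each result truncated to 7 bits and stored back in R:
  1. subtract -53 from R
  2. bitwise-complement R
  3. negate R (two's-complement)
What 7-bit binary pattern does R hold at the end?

Start: R = -27 = 1100101.
R = -27 − (-53) = 26 = 0011010
R = NOT 0011010 = 1100101 = -27
R = −(-27) = 27 = 0011011

0011011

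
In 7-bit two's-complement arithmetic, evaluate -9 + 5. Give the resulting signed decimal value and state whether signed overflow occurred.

-9 → 1110111
5 → 0000101
  1110111
+ 0000101
= 1111100
Result 1111100: MSB = 1 → 124 − 128 = -4.
Addends have opposite signs, so signed overflow cannot occur.

-4; no overflow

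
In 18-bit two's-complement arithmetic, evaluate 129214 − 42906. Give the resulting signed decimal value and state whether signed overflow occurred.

86308; no overflow

129214 → 011111100010111110
42906 → 001010011110011010
Subtract via negate-and-add: invert 001010011110011010 + 1 = 110101100001100110 (i.e. -42906).
  011111100010111110
+ 110101100001100110
= 010101000100100100  (discard carry-out 1)
Result 010101000100100100: MSB = 0 → value 86308.
Addends (after negating the subtrahend) have opposite signs, so signed overflow cannot occur.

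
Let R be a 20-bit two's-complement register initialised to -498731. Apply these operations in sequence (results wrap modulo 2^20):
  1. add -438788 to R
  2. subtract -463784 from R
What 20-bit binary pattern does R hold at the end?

Start: R = -498731 = 10000110001111010101.
R = -498731 + (-438788) = -937519; wraps to 111057 = 00011011000111010001
R = 111057 − (-463784) = 574841; wraps to -473735 = 10001100010101111001

10001100010101111001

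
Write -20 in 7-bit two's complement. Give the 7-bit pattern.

|-20| = 20 = 0010100 in 7 bits.
Invert the bits: 1101011. Add 1: 1101100.
Check: 1101100 reads as 108 − 128 = -20.

1101100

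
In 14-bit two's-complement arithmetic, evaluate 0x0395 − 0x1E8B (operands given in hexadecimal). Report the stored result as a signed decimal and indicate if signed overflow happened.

-6902; no overflow

0x0395 = 00001110010101 = 917 (signed)
0x1E8B = 01111010001011 = 7819 (signed)
Subtract via negate-and-add: invert 01111010001011 + 1 = 10000101110101 (i.e. -7819).
  00001110010101
+ 10000101110101
= 10010100001010
Result 10010100001010: MSB = 1 → 9482 − 16384 = -6902.
Addends (after negating the subtrahend) have opposite signs, so signed overflow cannot occur.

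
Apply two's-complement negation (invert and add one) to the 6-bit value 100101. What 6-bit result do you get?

011011

Invert: 011010. Add 1: 011011.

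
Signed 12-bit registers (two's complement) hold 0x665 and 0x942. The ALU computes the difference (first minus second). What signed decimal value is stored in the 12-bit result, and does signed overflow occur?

0x665 = 011001100101 = 1637 (signed)
0x942 = 100101000010 = -1726 (signed)
Subtract via negate-and-add: invert 100101000010 + 1 = 011010111110 (i.e. 1726).
  011001100101
+ 011010111110
= 110100100011
Result 110100100011: MSB = 1 → 3363 − 4096 = -733.
Both addends (after negating the subtrahend) are non-negative but the stored result is negative: signed overflow. The true value 1637 − (-1726) = 3363 lies outside [-2048, 2047].

-733; overflow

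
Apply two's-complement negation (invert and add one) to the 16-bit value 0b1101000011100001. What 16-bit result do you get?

Invert: 0010111100011110. Add 1: 0010111100011111.

0010111100011111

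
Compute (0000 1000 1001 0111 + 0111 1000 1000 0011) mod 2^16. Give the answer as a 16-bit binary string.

1000000100011010

  0000100010010111
+ 0111100010000011
= 1000000100011010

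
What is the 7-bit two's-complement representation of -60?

1000100

|-60| = 60 = 0111100 in 7 bits.
Invert the bits: 1000011. Add 1: 1000100.
Check: 1000100 reads as 68 − 128 = -60.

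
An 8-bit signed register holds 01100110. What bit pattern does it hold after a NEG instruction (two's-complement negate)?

10011010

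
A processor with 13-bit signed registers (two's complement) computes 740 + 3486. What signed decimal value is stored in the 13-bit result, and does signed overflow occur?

740 → 0001011100100
3486 → 0110110011110
  0001011100100
+ 0110110011110
= 1000010000010
Result 1000010000010: MSB = 1 → 4226 − 8192 = -3966.
Both addends are non-negative but the stored result is negative: signed overflow. The true value 740 + 3486 = 4226 lies outside [-4096, 4095].

-3966; overflow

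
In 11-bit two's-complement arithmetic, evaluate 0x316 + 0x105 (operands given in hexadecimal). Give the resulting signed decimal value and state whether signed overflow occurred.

-997; overflow

0x316 = 01100010110 = 790 (signed)
0x105 = 00100000101 = 261 (signed)
  01100010110
+ 00100000101
= 10000011011
Result 10000011011: MSB = 1 → 1051 − 2048 = -997.
Both addends are non-negative but the stored result is negative: signed overflow. The true value 790 + 261 = 1051 lies outside [-1024, 1023].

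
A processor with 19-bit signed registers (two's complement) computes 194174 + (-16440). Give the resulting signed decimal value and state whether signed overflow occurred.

194174 → 0101111011001111110
-16440 → 1111011111111001000
  0101111011001111110
+ 1111011111111001000
= 0101011011001000110  (discard carry-out 1)
Result 0101011011001000110: MSB = 0 → value 177734.
Addends have opposite signs, so signed overflow cannot occur.

177734; no overflow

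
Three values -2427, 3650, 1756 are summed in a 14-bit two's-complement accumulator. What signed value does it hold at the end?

2979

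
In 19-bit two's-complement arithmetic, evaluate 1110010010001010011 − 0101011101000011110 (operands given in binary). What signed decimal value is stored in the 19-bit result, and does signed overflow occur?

1110010010001010011 = -56237 (signed)
0101011101000011110 = 178718 (signed)
Subtract via negate-and-add: invert 0101011101000011110 + 1 = 1010100010111100010 (i.e. -178718).
  1110010010001010011
+ 1010100010111100010
= 1000110101000110101  (discard carry-out 1)
Result 1000110101000110101: MSB = 1 → 289333 − 524288 = -234955.
Both addends (after negating the subtrahend) are negative and so is the stored result: no signed overflow.

-234955; no overflow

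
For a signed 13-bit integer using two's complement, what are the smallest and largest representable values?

min = -4096, max = 4095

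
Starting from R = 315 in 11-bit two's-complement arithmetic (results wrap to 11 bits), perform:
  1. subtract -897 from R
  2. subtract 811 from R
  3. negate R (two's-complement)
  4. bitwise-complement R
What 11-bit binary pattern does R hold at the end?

Start: R = 315 = 00100111011.
R = 315 − (-897) = 1212; wraps to -836 = 10010111100
R = -836 − 811 = -1647; wraps to 401 = 00110010001
R = −(401) = -401 = 11001101111
R = NOT 11001101111 = 00110010000 = 400

00110010000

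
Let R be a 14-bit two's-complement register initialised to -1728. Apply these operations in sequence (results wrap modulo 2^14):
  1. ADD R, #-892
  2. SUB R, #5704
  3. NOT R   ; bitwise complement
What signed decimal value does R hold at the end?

Start: R = -1728 = 11100101000000.
R = -1728 + (-892) = -2620 = 11010111000100
R = -2620 − 5704 = -8324; wraps to 8060 = 01111101111100
R = NOT 01111101111100 = 10000010000011 = -8061

-8061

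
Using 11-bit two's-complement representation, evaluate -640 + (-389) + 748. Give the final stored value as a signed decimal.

-281

-640 + (-389) = -1029 → wraps to 1019 (01111111011)
1019 + 748 = 1767 → wraps to -281 (11011100111)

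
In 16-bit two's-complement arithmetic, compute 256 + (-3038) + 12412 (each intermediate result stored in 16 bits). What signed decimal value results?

9630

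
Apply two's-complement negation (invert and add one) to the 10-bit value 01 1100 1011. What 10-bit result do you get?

1000110101

Invert: 1000110100. Add 1: 1000110101.
Check: 0111001011 = 459, 1000110101 = -459.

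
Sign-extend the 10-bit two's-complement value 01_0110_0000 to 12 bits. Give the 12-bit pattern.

MSB of 0101100000 is 0; replicate it into the new high bits.
00|0101100000 → 000101100000 (still 352).

000101100000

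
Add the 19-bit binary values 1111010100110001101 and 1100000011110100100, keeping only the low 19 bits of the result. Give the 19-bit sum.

1011011000100110001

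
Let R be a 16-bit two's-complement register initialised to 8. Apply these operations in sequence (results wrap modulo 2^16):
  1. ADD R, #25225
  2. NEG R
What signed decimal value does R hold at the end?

Start: R = 8 = 0000000000001000.
R = 8 + 25225 = 25233 = 0110001010010001
R = −(25233) = -25233 = 1001110101101111

-25233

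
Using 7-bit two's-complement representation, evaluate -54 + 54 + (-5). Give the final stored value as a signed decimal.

-5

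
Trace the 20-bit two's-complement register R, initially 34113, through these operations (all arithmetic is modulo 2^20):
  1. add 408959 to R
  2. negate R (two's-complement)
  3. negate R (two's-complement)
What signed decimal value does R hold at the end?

443072

Start: R = 34113 = 00001000010101000001.
R = 34113 + 408959 = 443072 = 01101100001011000000
R = −(443072) = -443072 = 10010011110101000000
R = −(-443072) = 443072 = 01101100001011000000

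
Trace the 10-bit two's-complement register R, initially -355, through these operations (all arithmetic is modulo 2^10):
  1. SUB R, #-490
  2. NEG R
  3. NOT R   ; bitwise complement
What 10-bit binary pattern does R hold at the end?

Start: R = -355 = 1010011101.
R = -355 − (-490) = 135 = 0010000111
R = −(135) = -135 = 1101111001
R = NOT 1101111001 = 0010000110 = 134

0010000110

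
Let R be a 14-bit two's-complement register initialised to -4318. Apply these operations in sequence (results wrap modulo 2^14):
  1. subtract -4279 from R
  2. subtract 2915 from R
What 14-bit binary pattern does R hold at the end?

11010001110110

Start: R = -4318 = 10111100100010.
R = -4318 − (-4279) = -39 = 11111111011001
R = -39 − 2915 = -2954 = 11010001110110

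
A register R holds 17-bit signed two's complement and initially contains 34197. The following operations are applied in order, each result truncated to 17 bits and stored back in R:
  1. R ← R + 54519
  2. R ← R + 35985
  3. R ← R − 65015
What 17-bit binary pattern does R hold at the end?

01110100100100110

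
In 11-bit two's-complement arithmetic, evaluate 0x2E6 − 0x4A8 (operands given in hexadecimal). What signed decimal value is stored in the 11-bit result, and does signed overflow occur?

0x2E6 = 01011100110 = 742 (signed)
0x4A8 = 10010101000 = -856 (signed)
Subtract via negate-and-add: invert 10010101000 + 1 = 01101011000 (i.e. 856).
  01011100110
+ 01101011000
= 11000111110
Result 11000111110: MSB = 1 → 1598 − 2048 = -450.
Both addends (after negating the subtrahend) are non-negative but the stored result is negative: signed overflow. The true value 742 − (-856) = 1598 lies outside [-1024, 1023].

-450; overflow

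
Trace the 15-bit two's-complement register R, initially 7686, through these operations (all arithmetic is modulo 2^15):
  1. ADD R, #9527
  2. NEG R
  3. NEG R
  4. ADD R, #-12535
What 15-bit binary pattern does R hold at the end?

001001001000110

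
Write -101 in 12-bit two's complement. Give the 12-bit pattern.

|-101| = 101 = 000001100101 in 12 bits.
Invert the bits: 111110011010. Add 1: 111110011011.

111110011011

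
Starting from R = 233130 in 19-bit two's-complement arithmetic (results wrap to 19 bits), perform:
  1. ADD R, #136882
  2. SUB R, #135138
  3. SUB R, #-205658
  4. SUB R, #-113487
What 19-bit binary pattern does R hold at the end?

Start: R = 233130 = 0111000111010101010.
R = 233130 + 136882 = 370012; wraps to -154276 = 1011010010101011100
R = -154276 − 135138 = -289414; wraps to 234874 = 0111001010101111010
R = 234874 − (-205658) = 440532; wraps to -83756 = 1101011100011010100
R = -83756 − (-113487) = 29731 = 0000111010000100011

0000111010000100011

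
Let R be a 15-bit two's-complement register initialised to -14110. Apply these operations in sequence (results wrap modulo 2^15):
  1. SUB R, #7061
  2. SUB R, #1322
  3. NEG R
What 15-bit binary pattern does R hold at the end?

101011111011101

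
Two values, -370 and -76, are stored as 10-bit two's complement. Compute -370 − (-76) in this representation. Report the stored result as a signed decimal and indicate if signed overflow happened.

-294; no overflow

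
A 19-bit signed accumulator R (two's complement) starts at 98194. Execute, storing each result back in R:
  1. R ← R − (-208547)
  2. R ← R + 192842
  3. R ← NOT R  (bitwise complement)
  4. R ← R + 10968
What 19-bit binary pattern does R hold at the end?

0001000101101011000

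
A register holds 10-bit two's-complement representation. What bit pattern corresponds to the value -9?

1111110111

|-9| = 9 = 0000001001 in 10 bits.
Invert the bits: 1111110110. Add 1: 1111110111.
Check: 1111110111 reads as 1015 − 1024 = -9.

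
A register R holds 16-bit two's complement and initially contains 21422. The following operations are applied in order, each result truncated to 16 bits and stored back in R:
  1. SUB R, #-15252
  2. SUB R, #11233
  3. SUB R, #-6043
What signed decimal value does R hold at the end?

31484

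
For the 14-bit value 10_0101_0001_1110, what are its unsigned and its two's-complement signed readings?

unsigned = 9502, signed = -6882

Unsigned: 10010100011110 = 9502.
Signed: MSB=1 → 9502 − 16384 = -6882.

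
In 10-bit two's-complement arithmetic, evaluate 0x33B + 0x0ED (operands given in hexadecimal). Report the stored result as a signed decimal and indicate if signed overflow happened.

40; no overflow

0x33B = 1100111011 = -197 (signed)
0x0ED = 0011101101 = 237 (signed)
  1100111011
+ 0011101101
= 0000101000  (discard carry-out 1)
Result 0000101000: MSB = 0 → value 40.
Addends have opposite signs, so signed overflow cannot occur.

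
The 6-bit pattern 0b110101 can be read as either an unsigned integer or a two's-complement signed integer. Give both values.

unsigned = 53, signed = -11

Unsigned: 110101 = 53.
Signed: MSB=1 → 53 − 64 = -11.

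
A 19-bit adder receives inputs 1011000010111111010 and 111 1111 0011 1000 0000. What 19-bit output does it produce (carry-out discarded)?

  1011000010111111010
+ 1111111001110000000
= 1010111100101111010  (discard carry-out 1)

1010111100101111010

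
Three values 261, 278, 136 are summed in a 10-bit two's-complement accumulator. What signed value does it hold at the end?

261 + 278 = 539 → wraps to -485 (1000011011)
-485 + 136 = -349 (1010100011)

-349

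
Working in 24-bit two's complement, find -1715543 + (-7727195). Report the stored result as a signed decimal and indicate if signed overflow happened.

7334478; overflow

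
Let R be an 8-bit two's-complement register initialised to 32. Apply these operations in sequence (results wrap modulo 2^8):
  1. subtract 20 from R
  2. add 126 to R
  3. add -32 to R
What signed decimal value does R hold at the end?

106

Start: R = 32 = 00100000.
R = 32 − 20 = 12 = 00001100
R = 12 + 126 = 138; wraps to -118 = 10001010
R = -118 + (-32) = -150; wraps to 106 = 01101010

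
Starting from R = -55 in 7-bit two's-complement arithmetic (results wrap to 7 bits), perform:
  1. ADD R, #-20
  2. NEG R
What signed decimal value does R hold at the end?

-53

Start: R = -55 = 1001001.
R = -55 + (-20) = -75; wraps to 53 = 0110101
R = −(53) = -53 = 1001011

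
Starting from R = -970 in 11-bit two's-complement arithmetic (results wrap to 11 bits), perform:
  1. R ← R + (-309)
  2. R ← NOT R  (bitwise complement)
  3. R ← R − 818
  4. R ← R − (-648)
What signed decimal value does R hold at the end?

-940

Start: R = -970 = 10000110110.
R = -970 + (-309) = -1279; wraps to 769 = 01100000001
R = NOT 01100000001 = 10011111110 = -770
R = -770 − 818 = -1588; wraps to 460 = 00111001100
R = 460 − (-648) = 1108; wraps to -940 = 10001010100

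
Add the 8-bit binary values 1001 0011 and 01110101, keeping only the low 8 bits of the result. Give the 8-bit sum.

  10010011
+ 01110101
= 00001000  (discard carry-out 1)

00001000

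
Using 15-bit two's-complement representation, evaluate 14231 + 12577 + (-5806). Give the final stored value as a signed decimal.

14231 + 12577 = 26808 → wraps to -5960 (110100010111000)
-5960 + (-5806) = -11766 (101001000001010)

-11766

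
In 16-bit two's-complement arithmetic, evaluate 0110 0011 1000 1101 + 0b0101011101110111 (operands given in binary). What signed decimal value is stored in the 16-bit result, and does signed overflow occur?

0110 0011 1000 1101 → 0110001110001101 = 25485 (signed)
0b0101011101110111 → 0101011101110111 = 22391 (signed)
  0110001110001101
+ 0101011101110111
= 1011101100000100
Result 1011101100000100: MSB = 1 → 47876 − 65536 = -17660.
Both addends are non-negative but the stored result is negative: signed overflow. The true value 25485 + 22391 = 47876 lies outside [-32768, 32767].

-17660; overflow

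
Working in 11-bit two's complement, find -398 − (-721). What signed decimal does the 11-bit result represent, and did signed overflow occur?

323; no overflow

-398 → 11001110010
-721 → 10100101111
Subtract via negate-and-add: invert 10100101111 + 1 = 01011010001 (i.e. 721).
  11001110010
+ 01011010001
= 00101000011  (discard carry-out 1)
Result 00101000011: MSB = 0 → value 323.
Addends (after negating the subtrahend) have opposite signs, so signed overflow cannot occur.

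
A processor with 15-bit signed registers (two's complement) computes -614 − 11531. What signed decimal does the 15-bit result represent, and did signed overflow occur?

-12145; no overflow

-614 → 111110110011010
11531 → 010110100001011
Subtract via negate-and-add: invert 010110100001011 + 1 = 101001011110101 (i.e. -11531).
  111110110011010
+ 101001011110101
= 101000010001111  (discard carry-out 1)
Result 101000010001111: MSB = 1 → 20623 − 32768 = -12145.
Both addends (after negating the subtrahend) are negative and so is the stored result: no signed overflow.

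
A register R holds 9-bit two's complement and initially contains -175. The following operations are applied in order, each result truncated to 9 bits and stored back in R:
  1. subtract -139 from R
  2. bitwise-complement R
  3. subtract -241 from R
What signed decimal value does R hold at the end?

Start: R = -175 = 101010001.
R = -175 − (-139) = -36 = 111011100
R = NOT 111011100 = 000100011 = 35
R = 35 − (-241) = 276; wraps to -236 = 100010100

-236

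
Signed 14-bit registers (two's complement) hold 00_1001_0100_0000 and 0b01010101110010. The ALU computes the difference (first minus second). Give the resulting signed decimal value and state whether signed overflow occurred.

-3122; no overflow

00_1001_0100_0000 → 00100101000000 = 2368 (signed)
0b01010101110010 → 01010101110010 = 5490 (signed)
Subtract via negate-and-add: invert 01010101110010 + 1 = 10101010001110 (i.e. -5490).
  00100101000000
+ 10101010001110
= 11001111001110
Result 11001111001110: MSB = 1 → 13262 − 16384 = -3122.
Addends (after negating the subtrahend) have opposite signs, so signed overflow cannot occur.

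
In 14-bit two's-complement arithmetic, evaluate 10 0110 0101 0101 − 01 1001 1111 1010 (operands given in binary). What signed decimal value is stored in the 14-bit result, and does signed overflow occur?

3163; overflow

10 0110 0101 0101 → 10011001010101 = -6571 (signed)
01 1001 1111 1010 → 01100111111010 = 6650 (signed)
Subtract via negate-and-add: invert 01100111111010 + 1 = 10011000000110 (i.e. -6650).
  10011001010101
+ 10011000000110
= 00110001011011  (discard carry-out 1)
Result 00110001011011: MSB = 0 → value 3163.
Both addends (after negating the subtrahend) are negative but the stored result is non-negative: signed overflow. The true value -6571 − 6650 = -13221 lies outside [-8192, 8191].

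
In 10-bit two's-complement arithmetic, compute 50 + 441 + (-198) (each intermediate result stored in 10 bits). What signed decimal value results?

293

50 + 441 = 491 (0111101011)
491 + (-198) = 293 (0100100101)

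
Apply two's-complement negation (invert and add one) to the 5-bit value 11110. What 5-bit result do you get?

00010

Invert: 00001. Add 1: 00010.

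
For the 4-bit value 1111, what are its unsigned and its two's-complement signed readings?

unsigned = 15, signed = -1

Unsigned: 1111 = 15.
Signed: MSB=1 → 15 − 16 = -1.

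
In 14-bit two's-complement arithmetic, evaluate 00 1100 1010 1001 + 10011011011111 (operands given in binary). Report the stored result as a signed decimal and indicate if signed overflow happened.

-3192; no overflow

00 1100 1010 1001 → 00110010101001 = 3241 (signed)
10011011011111 = -6433 (signed)
  00110010101001
+ 10011011011111
= 11001110001000
Result 11001110001000: MSB = 1 → 13192 − 16384 = -3192.
Addends have opposite signs, so signed overflow cannot occur.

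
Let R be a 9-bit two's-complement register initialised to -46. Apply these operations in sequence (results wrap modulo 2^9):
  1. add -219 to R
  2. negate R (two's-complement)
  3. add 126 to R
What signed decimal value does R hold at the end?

Start: R = -46 = 111010010.
R = -46 + (-219) = -265; wraps to 247 = 011110111
R = −(247) = -247 = 100001001
R = -247 + 126 = -121 = 110000111

-121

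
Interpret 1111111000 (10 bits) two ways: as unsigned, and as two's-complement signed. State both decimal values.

Unsigned: 1111111000 = 1016.
Signed: MSB=1 → 1016 − 1024 = -8.

unsigned = 1016, signed = -8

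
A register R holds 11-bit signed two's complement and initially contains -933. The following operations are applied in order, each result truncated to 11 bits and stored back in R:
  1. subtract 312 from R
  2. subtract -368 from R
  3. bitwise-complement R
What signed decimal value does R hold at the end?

876

Start: R = -933 = 10001011011.
R = -933 − 312 = -1245; wraps to 803 = 01100100011
R = 803 − (-368) = 1171; wraps to -877 = 10010010011
R = NOT 10010010011 = 01101101100 = 876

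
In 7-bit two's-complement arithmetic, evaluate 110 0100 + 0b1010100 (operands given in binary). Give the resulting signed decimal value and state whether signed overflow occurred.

56; overflow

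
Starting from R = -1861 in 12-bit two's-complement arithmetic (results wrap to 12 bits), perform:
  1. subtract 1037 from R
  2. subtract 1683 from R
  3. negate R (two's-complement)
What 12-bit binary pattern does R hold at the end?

000111100101

Start: R = -1861 = 100010111011.
R = -1861 − 1037 = -2898; wraps to 1198 = 010010101110
R = 1198 − 1683 = -485 = 111000011011
R = −(-485) = 485 = 000111100101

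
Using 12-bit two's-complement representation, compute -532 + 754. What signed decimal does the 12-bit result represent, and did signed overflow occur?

222; no overflow

-532 → 110111101100
754 → 001011110010
  110111101100
+ 001011110010
= 000011011110  (discard carry-out 1)
Result 000011011110: MSB = 0 → value 222.
Addends have opposite signs, so signed overflow cannot occur.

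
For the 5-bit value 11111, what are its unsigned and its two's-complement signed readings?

unsigned = 31, signed = -1

Unsigned: 11111 = 31.
Signed: MSB=1 → 31 − 32 = -1.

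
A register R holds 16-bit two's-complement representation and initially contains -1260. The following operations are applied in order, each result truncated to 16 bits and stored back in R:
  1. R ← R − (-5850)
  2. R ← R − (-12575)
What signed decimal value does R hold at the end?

17165

Start: R = -1260 = 1111101100010100.
R = -1260 − (-5850) = 4590 = 0001000111101110
R = 4590 − (-12575) = 17165 = 0100001100001101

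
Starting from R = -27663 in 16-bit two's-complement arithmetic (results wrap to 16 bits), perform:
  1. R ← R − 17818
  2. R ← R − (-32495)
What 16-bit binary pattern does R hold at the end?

1100110101000110

Start: R = -27663 = 1001001111110001.
R = -27663 − 17818 = -45481; wraps to 20055 = 0100111001010111
R = 20055 − (-32495) = 52550; wraps to -12986 = 1100110101000110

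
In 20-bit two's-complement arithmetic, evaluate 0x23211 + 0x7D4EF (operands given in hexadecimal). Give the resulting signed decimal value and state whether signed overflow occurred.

-391424; overflow

0x23211 = 00100011001000010001 = 143889 (signed)
0x7D4EF = 01111101010011101111 = 513263 (signed)
  00100011001000010001
+ 01111101010011101111
= 10100000011100000000
Result 10100000011100000000: MSB = 1 → 657152 − 1048576 = -391424.
Both addends are non-negative but the stored result is negative: signed overflow. The true value 143889 + 513263 = 657152 lies outside [-524288, 524287].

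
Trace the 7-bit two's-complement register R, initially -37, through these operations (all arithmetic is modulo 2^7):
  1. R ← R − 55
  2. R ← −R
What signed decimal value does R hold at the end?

-36

Start: R = -37 = 1011011.
R = -37 − 55 = -92; wraps to 36 = 0100100
R = −(36) = -36 = 1011100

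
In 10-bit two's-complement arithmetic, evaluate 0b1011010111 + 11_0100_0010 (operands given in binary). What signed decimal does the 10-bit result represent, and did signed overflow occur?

-487; no overflow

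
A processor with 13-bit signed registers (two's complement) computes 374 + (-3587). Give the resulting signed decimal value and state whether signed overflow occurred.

374 → 0000101110110
-3587 → 1000111111101
  0000101110110
+ 1000111111101
= 1001101110011
Result 1001101110011: MSB = 1 → 4979 − 8192 = -3213.
Addends have opposite signs, so signed overflow cannot occur.

-3213; no overflow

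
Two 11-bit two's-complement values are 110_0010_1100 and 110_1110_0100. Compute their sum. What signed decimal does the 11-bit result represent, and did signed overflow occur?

110_0010_1100 → 11000101100 = -468 (signed)
110_1110_0100 → 11011100100 = -284 (signed)
  11000101100
+ 11011100100
= 10100010000  (discard carry-out 1)
Result 10100010000: MSB = 1 → 1296 − 2048 = -752.
Both addends are negative and so is the stored result: no signed overflow.

-752; no overflow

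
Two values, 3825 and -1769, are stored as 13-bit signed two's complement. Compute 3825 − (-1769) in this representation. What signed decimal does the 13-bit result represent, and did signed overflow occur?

-2598; overflow

3825 → 0111011110001
-1769 → 1100100010111
Subtract via negate-and-add: invert 1100100010111 + 1 = 0011011101001 (i.e. 1769).
  0111011110001
+ 0011011101001
= 1010111011010
Result 1010111011010: MSB = 1 → 5594 − 8192 = -2598.
Both addends (after negating the subtrahend) are non-negative but the stored result is negative: signed overflow. The true value 3825 − (-1769) = 5594 lies outside [-4096, 4095].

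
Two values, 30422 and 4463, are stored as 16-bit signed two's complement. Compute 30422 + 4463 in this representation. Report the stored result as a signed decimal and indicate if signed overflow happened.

-30651; overflow

30422 → 0111011011010110
4463 → 0001000101101111
  0111011011010110
+ 0001000101101111
= 1000100001000101
Result 1000100001000101: MSB = 1 → 34885 − 65536 = -30651.
Both addends are non-negative but the stored result is negative: signed overflow. The true value 30422 + 4463 = 34885 lies outside [-32768, 32767].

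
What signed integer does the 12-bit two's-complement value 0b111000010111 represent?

-489

MSB is 1, so the value is negative.
Invert: 000111101000. Add 1: 000111101001 = 489. So the value is −489.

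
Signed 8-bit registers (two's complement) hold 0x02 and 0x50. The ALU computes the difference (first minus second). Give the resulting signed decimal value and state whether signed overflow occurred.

-78; no overflow

0x02 = 00000010 = 2 (signed)
0x50 = 01010000 = 80 (signed)
Subtract via negate-and-add: invert 01010000 + 1 = 10110000 (i.e. -80).
  00000010
+ 10110000
= 10110010
Result 10110010: MSB = 1 → 178 − 256 = -78.
Addends (after negating the subtrahend) have opposite signs, so signed overflow cannot occur.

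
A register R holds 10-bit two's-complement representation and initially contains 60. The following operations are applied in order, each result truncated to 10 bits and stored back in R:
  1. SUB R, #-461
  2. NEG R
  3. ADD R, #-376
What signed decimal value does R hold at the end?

127

Start: R = 60 = 0000111100.
R = 60 − (-461) = 521; wraps to -503 = 1000001001
R = −(-503) = 503 = 0111110111
R = 503 + (-376) = 127 = 0001111111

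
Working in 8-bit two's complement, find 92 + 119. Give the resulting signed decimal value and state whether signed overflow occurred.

-45; overflow

92 → 01011100
119 → 01110111
  01011100
+ 01110111
= 11010011
Result 11010011: MSB = 1 → 211 − 256 = -45.
Both addends are non-negative but the stored result is negative: signed overflow. The true value 92 + 119 = 211 lies outside [-128, 127].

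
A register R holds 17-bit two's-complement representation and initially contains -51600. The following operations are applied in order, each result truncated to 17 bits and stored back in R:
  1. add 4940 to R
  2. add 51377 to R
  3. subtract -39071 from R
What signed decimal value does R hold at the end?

43788

Start: R = -51600 = 10011011001110000.
R = -51600 + 4940 = -46660 = 10100100110111100
R = -46660 + 51377 = 4717 = 00001001001101101
R = 4717 − (-39071) = 43788 = 01010101100001100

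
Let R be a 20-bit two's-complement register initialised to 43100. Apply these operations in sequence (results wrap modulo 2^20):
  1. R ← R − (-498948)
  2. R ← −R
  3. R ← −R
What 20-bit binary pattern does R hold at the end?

Start: R = 43100 = 00001010100001011100.
R = 43100 − (-498948) = 542048; wraps to -506528 = 10000100010101100000
R = −(-506528) = 506528 = 01111011101010100000
R = −(506528) = -506528 = 10000100010101100000

10000100010101100000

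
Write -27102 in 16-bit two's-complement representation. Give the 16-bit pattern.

|-27102| = 27102 = 0110100111011110 in 16 bits.
Invert the bits: 1001011000100001. Add 1: 1001011000100010.
Check: 1001011000100010 reads as 38434 − 65536 = -27102.

1001011000100010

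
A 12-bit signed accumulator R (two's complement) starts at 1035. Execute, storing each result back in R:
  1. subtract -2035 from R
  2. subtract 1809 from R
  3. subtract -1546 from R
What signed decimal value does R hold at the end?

-1289

Start: R = 1035 = 010000001011.
R = 1035 − (-2035) = 3070; wraps to -1026 = 101111111110
R = -1026 − 1809 = -2835; wraps to 1261 = 010011101101
R = 1261 − (-1546) = 2807; wraps to -1289 = 101011110111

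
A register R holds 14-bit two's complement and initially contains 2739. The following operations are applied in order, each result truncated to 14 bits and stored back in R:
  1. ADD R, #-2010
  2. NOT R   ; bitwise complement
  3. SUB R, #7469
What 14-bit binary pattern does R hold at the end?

01111111111001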